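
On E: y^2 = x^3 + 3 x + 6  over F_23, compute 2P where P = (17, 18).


Doubling: s = (3 x1^2 + a) / (2 y1)
s = (3*17^2 + 3) / (2*18) mod 23 = 5
x3 = s^2 - 2 x1 mod 23 = 5^2 - 2*17 = 14
y3 = s (x1 - x3) - y1 mod 23 = 5 * (17 - 14) - 18 = 20

2P = (14, 20)


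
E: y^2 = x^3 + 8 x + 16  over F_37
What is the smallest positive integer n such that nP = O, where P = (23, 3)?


Compute successive multiples of P until we hit O:
  1P = (23, 3)
  2P = (12, 29)
  3P = (3, 17)
  4P = (20, 6)
  5P = (32, 6)
  6P = (15, 12)
  7P = (2, 15)
  8P = (1, 32)
  ... (continuing to 46P)
  46P = O

ord(P) = 46


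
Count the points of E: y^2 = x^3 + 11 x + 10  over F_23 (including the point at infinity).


For each x in F_23, count y with y^2 = x^3 + 11 x + 10 mod 23:
  x = 3: RHS = 1, y in [1, 22]  -> 2 point(s)
  x = 4: RHS = 3, y in [7, 16]  -> 2 point(s)
  x = 5: RHS = 6, y in [11, 12]  -> 2 point(s)
  x = 6: RHS = 16, y in [4, 19]  -> 2 point(s)
  x = 7: RHS = 16, y in [4, 19]  -> 2 point(s)
  x = 8: RHS = 12, y in [9, 14]  -> 2 point(s)
  x = 10: RHS = 16, y in [4, 19]  -> 2 point(s)
  x = 11: RHS = 13, y in [6, 17]  -> 2 point(s)
  x = 13: RHS = 4, y in [2, 21]  -> 2 point(s)
  x = 15: RHS = 8, y in [10, 13]  -> 2 point(s)
  x = 16: RHS = 4, y in [2, 21]  -> 2 point(s)
  x = 17: RHS = 4, y in [2, 21]  -> 2 point(s)
  x = 21: RHS = 3, y in [7, 16]  -> 2 point(s)
Affine points: 26. Add the point at infinity: total = 27.

#E(F_23) = 27


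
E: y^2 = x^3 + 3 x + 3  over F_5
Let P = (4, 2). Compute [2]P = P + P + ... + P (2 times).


k = 2 = 10_2 (binary, LSB first: 01)
Double-and-add from P = (4, 2):
  bit 0 = 0: acc unchanged = O
  bit 1 = 1: acc = O + (3, 2) = (3, 2)

2P = (3, 2)


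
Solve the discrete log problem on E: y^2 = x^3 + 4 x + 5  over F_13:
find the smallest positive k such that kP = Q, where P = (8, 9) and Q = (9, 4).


Enumerate multiples of P until we hit Q = (9, 4):
  1P = (8, 9)
  2P = (9, 9)
  3P = (9, 4)
Match found at i = 3.

k = 3


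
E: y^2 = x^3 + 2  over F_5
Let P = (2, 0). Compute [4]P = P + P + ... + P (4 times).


k = 4 = 100_2 (binary, LSB first: 001)
Double-and-add from P = (2, 0):
  bit 0 = 0: acc unchanged = O
  bit 1 = 0: acc unchanged = O
  bit 2 = 1: acc = O + O = O

4P = O


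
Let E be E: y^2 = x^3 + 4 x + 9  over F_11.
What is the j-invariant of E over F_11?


Delta = -16(4 a^3 + 27 b^2) mod 11 = 6
-1728 * (4 a)^3 = -1728 * (4*4)^3 mod 11 = 7
j = 7 * 6^(-1) mod 11 = 3

j = 3 (mod 11)


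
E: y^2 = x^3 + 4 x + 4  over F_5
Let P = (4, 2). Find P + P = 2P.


Doubling: s = (3 x1^2 + a) / (2 y1)
s = (3*4^2 + 4) / (2*2) mod 5 = 3
x3 = s^2 - 2 x1 mod 5 = 3^2 - 2*4 = 1
y3 = s (x1 - x3) - y1 mod 5 = 3 * (4 - 1) - 2 = 2

2P = (1, 2)


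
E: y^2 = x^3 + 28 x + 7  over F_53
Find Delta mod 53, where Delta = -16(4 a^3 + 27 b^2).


4 a^3 + 27 b^2 = 4*28^3 + 27*7^2 = 87808 + 1323 = 89131
Delta = -16 * (89131) = -1426096
Delta mod 53 = 28

Delta = 28 (mod 53)


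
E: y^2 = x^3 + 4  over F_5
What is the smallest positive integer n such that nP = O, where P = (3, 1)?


Compute successive multiples of P until we hit O:
  1P = (3, 1)
  2P = (0, 2)
  3P = (1, 0)
  4P = (0, 3)
  5P = (3, 4)
  6P = O

ord(P) = 6


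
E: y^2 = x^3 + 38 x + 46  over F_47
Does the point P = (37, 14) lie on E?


Check whether y^2 = x^3 + 38 x + 46 (mod 47) for (x, y) = (37, 14).
LHS: y^2 = 14^2 mod 47 = 8
RHS: x^3 + 38 x + 46 = 37^3 + 38*37 + 46 mod 47 = 29
LHS != RHS

No, not on the curve


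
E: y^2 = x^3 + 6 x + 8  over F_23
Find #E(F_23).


For each x in F_23, count y with y^2 = x^3 + 6 x + 8 mod 23:
  x = 0: RHS = 8, y in [10, 13]  -> 2 point(s)
  x = 4: RHS = 4, y in [2, 21]  -> 2 point(s)
  x = 5: RHS = 2, y in [5, 18]  -> 2 point(s)
  x = 7: RHS = 2, y in [5, 18]  -> 2 point(s)
  x = 8: RHS = 16, y in [4, 19]  -> 2 point(s)
  x = 9: RHS = 9, y in [3, 20]  -> 2 point(s)
  x = 11: RHS = 2, y in [5, 18]  -> 2 point(s)
  x = 13: RHS = 6, y in [11, 12]  -> 2 point(s)
  x = 15: RHS = 0, y in [0]  -> 1 point(s)
  x = 17: RHS = 9, y in [3, 20]  -> 2 point(s)
  x = 19: RHS = 12, y in [9, 14]  -> 2 point(s)
  x = 20: RHS = 9, y in [3, 20]  -> 2 point(s)
  x = 22: RHS = 1, y in [1, 22]  -> 2 point(s)
Affine points: 25. Add the point at infinity: total = 26.

#E(F_23) = 26


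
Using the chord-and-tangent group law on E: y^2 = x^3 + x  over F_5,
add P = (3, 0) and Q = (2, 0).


P != Q, so use the chord formula.
s = (y2 - y1) / (x2 - x1) = (0) / (4) mod 5 = 0
x3 = s^2 - x1 - x2 mod 5 = 0^2 - 3 - 2 = 0
y3 = s (x1 - x3) - y1 mod 5 = 0 * (3 - 0) - 0 = 0

P + Q = (0, 0)


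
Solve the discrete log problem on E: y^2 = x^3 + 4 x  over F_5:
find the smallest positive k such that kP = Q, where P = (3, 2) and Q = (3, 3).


Enumerate multiples of P until we hit Q = (3, 3):
  1P = (3, 2)
  2P = (0, 0)
  3P = (3, 3)
Match found at i = 3.

k = 3


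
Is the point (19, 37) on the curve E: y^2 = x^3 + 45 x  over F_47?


Check whether y^2 = x^3 + 45 x + 0 (mod 47) for (x, y) = (19, 37).
LHS: y^2 = 37^2 mod 47 = 6
RHS: x^3 + 45 x + 0 = 19^3 + 45*19 + 0 mod 47 = 6
LHS = RHS

Yes, on the curve


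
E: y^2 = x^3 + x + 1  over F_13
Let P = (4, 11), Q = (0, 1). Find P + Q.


P != Q, so use the chord formula.
s = (y2 - y1) / (x2 - x1) = (3) / (9) mod 13 = 9
x3 = s^2 - x1 - x2 mod 13 = 9^2 - 4 - 0 = 12
y3 = s (x1 - x3) - y1 mod 13 = 9 * (4 - 12) - 11 = 8

P + Q = (12, 8)


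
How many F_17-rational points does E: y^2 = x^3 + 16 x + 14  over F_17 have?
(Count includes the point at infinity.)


For each x in F_17, count y with y^2 = x^3 + 16 x + 14 mod 17:
  x = 3: RHS = 4, y in [2, 15]  -> 2 point(s)
  x = 5: RHS = 15, y in [7, 10]  -> 2 point(s)
  x = 8: RHS = 8, y in [5, 12]  -> 2 point(s)
  x = 10: RHS = 1, y in [1, 16]  -> 2 point(s)
  x = 11: RHS = 8, y in [5, 12]  -> 2 point(s)
  x = 12: RHS = 13, y in [8, 9]  -> 2 point(s)
  x = 15: RHS = 8, y in [5, 12]  -> 2 point(s)
Affine points: 14. Add the point at infinity: total = 15.

#E(F_17) = 15


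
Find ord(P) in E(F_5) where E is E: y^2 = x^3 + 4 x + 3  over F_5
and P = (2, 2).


Compute successive multiples of P until we hit O:
  1P = (2, 2)
  2P = (2, 3)
  3P = O

ord(P) = 3


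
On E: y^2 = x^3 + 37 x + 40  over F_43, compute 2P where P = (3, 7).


Doubling: s = (3 x1^2 + a) / (2 y1)
s = (3*3^2 + 37) / (2*7) mod 43 = 23
x3 = s^2 - 2 x1 mod 43 = 23^2 - 2*3 = 7
y3 = s (x1 - x3) - y1 mod 43 = 23 * (3 - 7) - 7 = 30

2P = (7, 30)


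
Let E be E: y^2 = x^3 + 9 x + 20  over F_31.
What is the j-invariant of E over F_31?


Delta = -16(4 a^3 + 27 b^2) mod 31 = 24
-1728 * (4 a)^3 = -1728 * (4*9)^3 mod 31 = 8
j = 8 * 24^(-1) mod 31 = 21

j = 21 (mod 31)


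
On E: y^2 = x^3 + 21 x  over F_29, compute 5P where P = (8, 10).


k = 5 = 101_2 (binary, LSB first: 101)
Double-and-add from P = (8, 10):
  bit 0 = 1: acc = O + (8, 10) = (8, 10)
  bit 1 = 0: acc unchanged = (8, 10)
  bit 2 = 1: acc = (8, 10) + (16, 13) = (21, 25)

5P = (21, 25)


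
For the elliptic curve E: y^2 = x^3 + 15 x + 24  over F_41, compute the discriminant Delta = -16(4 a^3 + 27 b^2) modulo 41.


4 a^3 + 27 b^2 = 4*15^3 + 27*24^2 = 13500 + 15552 = 29052
Delta = -16 * (29052) = -464832
Delta mod 41 = 26

Delta = 26 (mod 41)


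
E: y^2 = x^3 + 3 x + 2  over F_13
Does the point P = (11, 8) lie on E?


Check whether y^2 = x^3 + 3 x + 2 (mod 13) for (x, y) = (11, 8).
LHS: y^2 = 8^2 mod 13 = 12
RHS: x^3 + 3 x + 2 = 11^3 + 3*11 + 2 mod 13 = 1
LHS != RHS

No, not on the curve


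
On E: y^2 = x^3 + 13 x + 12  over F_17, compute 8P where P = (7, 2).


k = 8 = 1000_2 (binary, LSB first: 0001)
Double-and-add from P = (7, 2):
  bit 0 = 0: acc unchanged = O
  bit 1 = 0: acc unchanged = O
  bit 2 = 0: acc unchanged = O
  bit 3 = 1: acc = O + (5, 7) = (5, 7)

8P = (5, 7)


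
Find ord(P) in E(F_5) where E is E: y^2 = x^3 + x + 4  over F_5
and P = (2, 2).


Compute successive multiples of P until we hit O:
  1P = (2, 2)
  2P = (0, 2)
  3P = (3, 3)
  4P = (1, 4)
  5P = (1, 1)
  6P = (3, 2)
  7P = (0, 3)
  8P = (2, 3)
  ... (continuing to 9P)
  9P = O

ord(P) = 9


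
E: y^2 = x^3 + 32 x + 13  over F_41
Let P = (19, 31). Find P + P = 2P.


Doubling: s = (3 x1^2 + a) / (2 y1)
s = (3*19^2 + 32) / (2*31) mod 41 = 16
x3 = s^2 - 2 x1 mod 41 = 16^2 - 2*19 = 13
y3 = s (x1 - x3) - y1 mod 41 = 16 * (19 - 13) - 31 = 24

2P = (13, 24)


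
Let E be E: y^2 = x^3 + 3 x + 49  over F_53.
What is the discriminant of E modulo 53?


4 a^3 + 27 b^2 = 4*3^3 + 27*49^2 = 108 + 64827 = 64935
Delta = -16 * (64935) = -1038960
Delta mod 53 = 52

Delta = 52 (mod 53)


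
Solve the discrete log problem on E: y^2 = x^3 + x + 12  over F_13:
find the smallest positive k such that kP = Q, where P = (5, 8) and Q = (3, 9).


Enumerate multiples of P until we hit Q = (3, 9):
  1P = (5, 8)
  2P = (2, 3)
  3P = (3, 4)
  4P = (9, 10)
  5P = (9, 3)
  6P = (3, 9)
Match found at i = 6.

k = 6


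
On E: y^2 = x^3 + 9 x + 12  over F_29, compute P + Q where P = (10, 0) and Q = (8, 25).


P != Q, so use the chord formula.
s = (y2 - y1) / (x2 - x1) = (25) / (27) mod 29 = 2
x3 = s^2 - x1 - x2 mod 29 = 2^2 - 10 - 8 = 15
y3 = s (x1 - x3) - y1 mod 29 = 2 * (10 - 15) - 0 = 19

P + Q = (15, 19)


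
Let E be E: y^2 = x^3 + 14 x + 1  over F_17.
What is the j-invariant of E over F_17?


Delta = -16(4 a^3 + 27 b^2) mod 17 = 4
-1728 * (4 a)^3 = -1728 * (4*14)^3 mod 17 = 2
j = 2 * 4^(-1) mod 17 = 9

j = 9 (mod 17)


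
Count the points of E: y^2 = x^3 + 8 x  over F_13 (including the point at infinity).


For each x in F_13, count y with y^2 = x^3 + 8 x + 0 mod 13:
  x = 0: RHS = 0, y in [0]  -> 1 point(s)
  x = 1: RHS = 9, y in [3, 10]  -> 2 point(s)
  x = 3: RHS = 12, y in [5, 8]  -> 2 point(s)
  x = 5: RHS = 9, y in [3, 10]  -> 2 point(s)
  x = 6: RHS = 4, y in [2, 11]  -> 2 point(s)
  x = 7: RHS = 9, y in [3, 10]  -> 2 point(s)
  x = 8: RHS = 4, y in [2, 11]  -> 2 point(s)
  x = 10: RHS = 1, y in [1, 12]  -> 2 point(s)
  x = 12: RHS = 4, y in [2, 11]  -> 2 point(s)
Affine points: 17. Add the point at infinity: total = 18.

#E(F_13) = 18


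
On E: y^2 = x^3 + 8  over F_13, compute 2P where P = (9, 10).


k = 2 = 10_2 (binary, LSB first: 01)
Double-and-add from P = (9, 10):
  bit 0 = 0: acc unchanged = O
  bit 1 = 1: acc = O + (7, 0) = (7, 0)

2P = (7, 0)


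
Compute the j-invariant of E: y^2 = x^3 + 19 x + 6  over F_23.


Delta = -16(4 a^3 + 27 b^2) mod 23 = 21
-1728 * (4 a)^3 = -1728 * (4*19)^3 mod 23 = 6
j = 6 * 21^(-1) mod 23 = 20

j = 20 (mod 23)


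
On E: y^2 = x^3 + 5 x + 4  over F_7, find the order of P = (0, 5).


Compute successive multiples of P until we hit O:
  1P = (0, 5)
  2P = (2, 1)
  3P = (2, 6)
  4P = (0, 2)
  5P = O

ord(P) = 5


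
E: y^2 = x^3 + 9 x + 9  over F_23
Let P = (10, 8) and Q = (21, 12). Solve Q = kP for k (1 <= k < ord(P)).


Enumerate multiples of P until we hit Q = (21, 12):
  1P = (10, 8)
  2P = (21, 11)
  3P = (5, 8)
  4P = (8, 15)
  5P = (0, 3)
  6P = (19, 22)
  7P = (18, 0)
  8P = (19, 1)
  9P = (0, 20)
  10P = (8, 8)
  11P = (5, 15)
  12P = (21, 12)
Match found at i = 12.

k = 12


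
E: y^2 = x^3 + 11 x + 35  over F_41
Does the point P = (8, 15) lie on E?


Check whether y^2 = x^3 + 11 x + 35 (mod 41) for (x, y) = (8, 15).
LHS: y^2 = 15^2 mod 41 = 20
RHS: x^3 + 11 x + 35 = 8^3 + 11*8 + 35 mod 41 = 20
LHS = RHS

Yes, on the curve


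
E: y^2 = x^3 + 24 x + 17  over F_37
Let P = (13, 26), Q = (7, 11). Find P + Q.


P != Q, so use the chord formula.
s = (y2 - y1) / (x2 - x1) = (22) / (31) mod 37 = 21
x3 = s^2 - x1 - x2 mod 37 = 21^2 - 13 - 7 = 14
y3 = s (x1 - x3) - y1 mod 37 = 21 * (13 - 14) - 26 = 27

P + Q = (14, 27)


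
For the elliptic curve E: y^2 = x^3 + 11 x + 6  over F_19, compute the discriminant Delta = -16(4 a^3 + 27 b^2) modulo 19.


4 a^3 + 27 b^2 = 4*11^3 + 27*6^2 = 5324 + 972 = 6296
Delta = -16 * (6296) = -100736
Delta mod 19 = 2

Delta = 2 (mod 19)


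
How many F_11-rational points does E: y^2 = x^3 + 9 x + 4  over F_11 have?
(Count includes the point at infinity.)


For each x in F_11, count y with y^2 = x^3 + 9 x + 4 mod 11:
  x = 0: RHS = 4, y in [2, 9]  -> 2 point(s)
  x = 1: RHS = 3, y in [5, 6]  -> 2 point(s)
  x = 3: RHS = 3, y in [5, 6]  -> 2 point(s)
  x = 4: RHS = 5, y in [4, 7]  -> 2 point(s)
  x = 5: RHS = 9, y in [3, 8]  -> 2 point(s)
  x = 7: RHS = 3, y in [5, 6]  -> 2 point(s)
  x = 8: RHS = 5, y in [4, 7]  -> 2 point(s)
  x = 9: RHS = 0, y in [0]  -> 1 point(s)
  x = 10: RHS = 5, y in [4, 7]  -> 2 point(s)
Affine points: 17. Add the point at infinity: total = 18.

#E(F_11) = 18


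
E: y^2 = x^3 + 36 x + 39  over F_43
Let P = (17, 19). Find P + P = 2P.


Doubling: s = (3 x1^2 + a) / (2 y1)
s = (3*17^2 + 36) / (2*19) mod 43 = 0
x3 = s^2 - 2 x1 mod 43 = 0^2 - 2*17 = 9
y3 = s (x1 - x3) - y1 mod 43 = 0 * (17 - 9) - 19 = 24

2P = (9, 24)


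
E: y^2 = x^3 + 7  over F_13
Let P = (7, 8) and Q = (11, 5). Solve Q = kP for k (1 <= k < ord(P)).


Enumerate multiples of P until we hit Q = (11, 5):
  1P = (7, 8)
  2P = (8, 8)
  3P = (11, 5)
Match found at i = 3.

k = 3


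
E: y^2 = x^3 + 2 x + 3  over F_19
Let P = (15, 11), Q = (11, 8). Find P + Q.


P != Q, so use the chord formula.
s = (y2 - y1) / (x2 - x1) = (16) / (15) mod 19 = 15
x3 = s^2 - x1 - x2 mod 19 = 15^2 - 15 - 11 = 9
y3 = s (x1 - x3) - y1 mod 19 = 15 * (15 - 9) - 11 = 3

P + Q = (9, 3)


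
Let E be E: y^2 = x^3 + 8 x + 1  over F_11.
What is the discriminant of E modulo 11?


4 a^3 + 27 b^2 = 4*8^3 + 27*1^2 = 2048 + 27 = 2075
Delta = -16 * (2075) = -33200
Delta mod 11 = 9

Delta = 9 (mod 11)


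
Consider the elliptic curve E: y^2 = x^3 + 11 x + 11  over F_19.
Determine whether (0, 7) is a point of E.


Check whether y^2 = x^3 + 11 x + 11 (mod 19) for (x, y) = (0, 7).
LHS: y^2 = 7^2 mod 19 = 11
RHS: x^3 + 11 x + 11 = 0^3 + 11*0 + 11 mod 19 = 11
LHS = RHS

Yes, on the curve


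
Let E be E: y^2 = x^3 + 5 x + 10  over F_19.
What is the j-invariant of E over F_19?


Delta = -16(4 a^3 + 27 b^2) mod 19 = 5
-1728 * (4 a)^3 = -1728 * (4*5)^3 mod 19 = 1
j = 1 * 5^(-1) mod 19 = 4

j = 4 (mod 19)


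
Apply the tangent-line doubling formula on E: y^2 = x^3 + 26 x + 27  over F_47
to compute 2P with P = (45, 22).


Doubling: s = (3 x1^2 + a) / (2 y1)
s = (3*45^2 + 26) / (2*22) mod 47 = 3
x3 = s^2 - 2 x1 mod 47 = 3^2 - 2*45 = 13
y3 = s (x1 - x3) - y1 mod 47 = 3 * (45 - 13) - 22 = 27

2P = (13, 27)


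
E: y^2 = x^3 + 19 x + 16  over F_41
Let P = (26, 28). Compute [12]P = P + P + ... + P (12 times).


k = 12 = 1100_2 (binary, LSB first: 0011)
Double-and-add from P = (26, 28):
  bit 0 = 0: acc unchanged = O
  bit 1 = 0: acc unchanged = O
  bit 2 = 1: acc = O + (17, 39) = (17, 39)
  bit 3 = 1: acc = (17, 39) + (23, 19) = (3, 10)

12P = (3, 10)


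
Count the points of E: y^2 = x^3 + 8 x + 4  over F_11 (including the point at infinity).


For each x in F_11, count y with y^2 = x^3 + 8 x + 4 mod 11:
  x = 0: RHS = 4, y in [2, 9]  -> 2 point(s)
  x = 3: RHS = 0, y in [0]  -> 1 point(s)
  x = 4: RHS = 1, y in [1, 10]  -> 2 point(s)
  x = 5: RHS = 4, y in [2, 9]  -> 2 point(s)
  x = 6: RHS = 4, y in [2, 9]  -> 2 point(s)
Affine points: 9. Add the point at infinity: total = 10.

#E(F_11) = 10


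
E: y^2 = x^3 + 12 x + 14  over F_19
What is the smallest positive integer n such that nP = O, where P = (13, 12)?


Compute successive multiples of P until we hit O:
  1P = (13, 12)
  2P = (18, 1)
  3P = (5, 16)
  4P = (6, 13)
  5P = (7, 17)
  6P = (15, 15)
  7P = (17, 1)
  8P = (12, 9)
  ... (continuing to 20P)
  20P = O

ord(P) = 20


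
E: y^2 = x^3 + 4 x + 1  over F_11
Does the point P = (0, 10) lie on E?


Check whether y^2 = x^3 + 4 x + 1 (mod 11) for (x, y) = (0, 10).
LHS: y^2 = 10^2 mod 11 = 1
RHS: x^3 + 4 x + 1 = 0^3 + 4*0 + 1 mod 11 = 1
LHS = RHS

Yes, on the curve


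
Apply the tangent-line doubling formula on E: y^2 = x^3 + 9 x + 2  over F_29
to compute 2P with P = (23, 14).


Doubling: s = (3 x1^2 + a) / (2 y1)
s = (3*23^2 + 9) / (2*14) mod 29 = 28
x3 = s^2 - 2 x1 mod 29 = 28^2 - 2*23 = 13
y3 = s (x1 - x3) - y1 mod 29 = 28 * (23 - 13) - 14 = 5

2P = (13, 5)


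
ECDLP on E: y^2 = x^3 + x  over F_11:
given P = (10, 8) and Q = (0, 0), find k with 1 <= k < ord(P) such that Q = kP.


Enumerate multiples of P until we hit Q = (0, 0):
  1P = (10, 8)
  2P = (0, 0)
Match found at i = 2.

k = 2


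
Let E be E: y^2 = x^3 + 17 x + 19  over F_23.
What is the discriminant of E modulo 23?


4 a^3 + 27 b^2 = 4*17^3 + 27*19^2 = 19652 + 9747 = 29399
Delta = -16 * (29399) = -470384
Delta mod 23 = 12

Delta = 12 (mod 23)


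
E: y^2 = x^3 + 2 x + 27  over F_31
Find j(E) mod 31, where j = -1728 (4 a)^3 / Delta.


Delta = -16(4 a^3 + 27 b^2) mod 31 = 16
-1728 * (4 a)^3 = -1728 * (4*2)^3 mod 31 = 4
j = 4 * 16^(-1) mod 31 = 8

j = 8 (mod 31)


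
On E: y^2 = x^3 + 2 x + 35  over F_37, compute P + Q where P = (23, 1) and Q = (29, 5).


P != Q, so use the chord formula.
s = (y2 - y1) / (x2 - x1) = (4) / (6) mod 37 = 13
x3 = s^2 - x1 - x2 mod 37 = 13^2 - 23 - 29 = 6
y3 = s (x1 - x3) - y1 mod 37 = 13 * (23 - 6) - 1 = 35

P + Q = (6, 35)


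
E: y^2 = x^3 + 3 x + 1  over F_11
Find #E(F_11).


For each x in F_11, count y with y^2 = x^3 + 3 x + 1 mod 11:
  x = 0: RHS = 1, y in [1, 10]  -> 2 point(s)
  x = 1: RHS = 5, y in [4, 7]  -> 2 point(s)
  x = 2: RHS = 4, y in [2, 9]  -> 2 point(s)
  x = 3: RHS = 4, y in [2, 9]  -> 2 point(s)
  x = 4: RHS = 0, y in [0]  -> 1 point(s)
  x = 5: RHS = 9, y in [3, 8]  -> 2 point(s)
  x = 6: RHS = 4, y in [2, 9]  -> 2 point(s)
  x = 8: RHS = 9, y in [3, 8]  -> 2 point(s)
  x = 9: RHS = 9, y in [3, 8]  -> 2 point(s)
Affine points: 17. Add the point at infinity: total = 18.

#E(F_11) = 18


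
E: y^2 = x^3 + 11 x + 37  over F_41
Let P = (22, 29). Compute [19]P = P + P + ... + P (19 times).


k = 19 = 10011_2 (binary, LSB first: 11001)
Double-and-add from P = (22, 29):
  bit 0 = 1: acc = O + (22, 29) = (22, 29)
  bit 1 = 1: acc = (22, 29) + (20, 37) = (15, 25)
  bit 2 = 0: acc unchanged = (15, 25)
  bit 3 = 0: acc unchanged = (15, 25)
  bit 4 = 1: acc = (15, 25) + (35, 1) = (40, 5)

19P = (40, 5)


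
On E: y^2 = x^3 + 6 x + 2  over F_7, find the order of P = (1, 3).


Compute successive multiples of P until we hit O:
  1P = (1, 3)
  2P = (2, 6)
  3P = (6, 3)
  4P = (0, 4)
  5P = (0, 3)
  6P = (6, 4)
  7P = (2, 1)
  8P = (1, 4)
  ... (continuing to 9P)
  9P = O

ord(P) = 9


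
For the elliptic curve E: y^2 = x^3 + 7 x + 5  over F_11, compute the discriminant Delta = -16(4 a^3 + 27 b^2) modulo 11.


4 a^3 + 27 b^2 = 4*7^3 + 27*5^2 = 1372 + 675 = 2047
Delta = -16 * (2047) = -32752
Delta mod 11 = 6

Delta = 6 (mod 11)


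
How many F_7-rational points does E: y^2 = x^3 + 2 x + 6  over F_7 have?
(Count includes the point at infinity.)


For each x in F_7, count y with y^2 = x^3 + 2 x + 6 mod 7:
  x = 1: RHS = 2, y in [3, 4]  -> 2 point(s)
  x = 2: RHS = 4, y in [2, 5]  -> 2 point(s)
  x = 3: RHS = 4, y in [2, 5]  -> 2 point(s)
  x = 4: RHS = 1, y in [1, 6]  -> 2 point(s)
  x = 5: RHS = 1, y in [1, 6]  -> 2 point(s)
Affine points: 10. Add the point at infinity: total = 11.

#E(F_7) = 11


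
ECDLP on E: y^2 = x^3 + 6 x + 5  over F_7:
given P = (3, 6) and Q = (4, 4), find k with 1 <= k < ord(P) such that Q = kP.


Enumerate multiples of P until we hit Q = (4, 4):
  1P = (3, 6)
  2P = (2, 2)
  3P = (4, 4)
Match found at i = 3.

k = 3


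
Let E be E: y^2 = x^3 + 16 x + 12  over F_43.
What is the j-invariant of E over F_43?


Delta = -16(4 a^3 + 27 b^2) mod 43 = 40
-1728 * (4 a)^3 = -1728 * (4*16)^3 mod 43 = 1
j = 1 * 40^(-1) mod 43 = 14

j = 14 (mod 43)


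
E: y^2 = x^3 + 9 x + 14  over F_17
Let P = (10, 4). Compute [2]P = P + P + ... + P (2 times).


k = 2 = 10_2 (binary, LSB first: 01)
Double-and-add from P = (10, 4):
  bit 0 = 0: acc unchanged = O
  bit 1 = 1: acc = O + (16, 15) = (16, 15)

2P = (16, 15)


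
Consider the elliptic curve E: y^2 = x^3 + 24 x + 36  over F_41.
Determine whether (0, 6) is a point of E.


Check whether y^2 = x^3 + 24 x + 36 (mod 41) for (x, y) = (0, 6).
LHS: y^2 = 6^2 mod 41 = 36
RHS: x^3 + 24 x + 36 = 0^3 + 24*0 + 36 mod 41 = 36
LHS = RHS

Yes, on the curve


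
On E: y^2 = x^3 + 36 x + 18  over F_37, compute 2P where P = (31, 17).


Doubling: s = (3 x1^2 + a) / (2 y1)
s = (3*31^2 + 36) / (2*17) mod 37 = 26
x3 = s^2 - 2 x1 mod 37 = 26^2 - 2*31 = 22
y3 = s (x1 - x3) - y1 mod 37 = 26 * (31 - 22) - 17 = 32

2P = (22, 32)


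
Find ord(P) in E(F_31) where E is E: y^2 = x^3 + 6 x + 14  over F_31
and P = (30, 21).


Compute successive multiples of P until we hit O:
  1P = (30, 21)
  2P = (6, 24)
  3P = (11, 27)
  4P = (29, 26)
  5P = (28, 0)
  6P = (29, 5)
  7P = (11, 4)
  8P = (6, 7)
  ... (continuing to 10P)
  10P = O

ord(P) = 10


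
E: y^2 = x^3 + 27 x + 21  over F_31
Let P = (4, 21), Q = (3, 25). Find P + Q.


P != Q, so use the chord formula.
s = (y2 - y1) / (x2 - x1) = (4) / (30) mod 31 = 27
x3 = s^2 - x1 - x2 mod 31 = 27^2 - 4 - 3 = 9
y3 = s (x1 - x3) - y1 mod 31 = 27 * (4 - 9) - 21 = 30

P + Q = (9, 30)


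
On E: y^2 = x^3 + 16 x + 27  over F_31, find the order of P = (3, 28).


Compute successive multiples of P until we hit O:
  1P = (3, 28)
  2P = (29, 24)
  3P = (17, 29)
  4P = (8, 27)
  5P = (25, 26)
  6P = (13, 18)
  7P = (16, 16)
  8P = (9, 30)
  ... (continuing to 40P)
  40P = O

ord(P) = 40


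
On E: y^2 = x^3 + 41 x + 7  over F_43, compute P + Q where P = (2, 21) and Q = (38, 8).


P != Q, so use the chord formula.
s = (y2 - y1) / (x2 - x1) = (30) / (36) mod 43 = 8
x3 = s^2 - x1 - x2 mod 43 = 8^2 - 2 - 38 = 24
y3 = s (x1 - x3) - y1 mod 43 = 8 * (2 - 24) - 21 = 18

P + Q = (24, 18)


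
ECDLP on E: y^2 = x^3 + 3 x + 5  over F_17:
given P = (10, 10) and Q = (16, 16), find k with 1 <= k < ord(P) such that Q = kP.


Enumerate multiples of P until we hit Q = (16, 16):
  1P = (10, 10)
  2P = (15, 12)
  3P = (1, 14)
  4P = (2, 11)
  5P = (9, 9)
  6P = (16, 1)
  7P = (6, 1)
  8P = (5, 14)
  9P = (4, 9)
  10P = (12, 1)
  11P = (11, 3)
  12P = (11, 14)
  13P = (12, 16)
  14P = (4, 8)
  15P = (5, 3)
  16P = (6, 16)
  17P = (16, 16)
Match found at i = 17.

k = 17


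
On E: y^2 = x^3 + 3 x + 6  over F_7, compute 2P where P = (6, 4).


Doubling: s = (3 x1^2 + a) / (2 y1)
s = (3*6^2 + 3) / (2*4) mod 7 = 6
x3 = s^2 - 2 x1 mod 7 = 6^2 - 2*6 = 3
y3 = s (x1 - x3) - y1 mod 7 = 6 * (6 - 3) - 4 = 0

2P = (3, 0)


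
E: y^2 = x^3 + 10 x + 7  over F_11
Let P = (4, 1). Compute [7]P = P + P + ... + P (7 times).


k = 7 = 111_2 (binary, LSB first: 111)
Double-and-add from P = (4, 1):
  bit 0 = 1: acc = O + (4, 1) = (4, 1)
  bit 1 = 1: acc = (4, 1) + (8, 4) = (3, 8)
  bit 2 = 1: acc = (3, 8) + (9, 1) = (8, 7)

7P = (8, 7)


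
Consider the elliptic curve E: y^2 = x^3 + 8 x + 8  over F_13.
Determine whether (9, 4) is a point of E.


Check whether y^2 = x^3 + 8 x + 8 (mod 13) for (x, y) = (9, 4).
LHS: y^2 = 4^2 mod 13 = 3
RHS: x^3 + 8 x + 8 = 9^3 + 8*9 + 8 mod 13 = 3
LHS = RHS

Yes, on the curve


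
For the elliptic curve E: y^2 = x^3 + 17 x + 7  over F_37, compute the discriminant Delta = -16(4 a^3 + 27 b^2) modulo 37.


4 a^3 + 27 b^2 = 4*17^3 + 27*7^2 = 19652 + 1323 = 20975
Delta = -16 * (20975) = -335600
Delta mod 37 = 27

Delta = 27 (mod 37)


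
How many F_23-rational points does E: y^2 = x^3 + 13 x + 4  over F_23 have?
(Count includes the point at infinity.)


For each x in F_23, count y with y^2 = x^3 + 13 x + 4 mod 23:
  x = 0: RHS = 4, y in [2, 21]  -> 2 point(s)
  x = 1: RHS = 18, y in [8, 15]  -> 2 point(s)
  x = 3: RHS = 1, y in [1, 22]  -> 2 point(s)
  x = 7: RHS = 1, y in [1, 22]  -> 2 point(s)
  x = 11: RHS = 6, y in [11, 12]  -> 2 point(s)
  x = 12: RHS = 2, y in [5, 18]  -> 2 point(s)
  x = 13: RHS = 1, y in [1, 22]  -> 2 point(s)
  x = 14: RHS = 9, y in [3, 20]  -> 2 point(s)
  x = 15: RHS = 9, y in [3, 20]  -> 2 point(s)
  x = 17: RHS = 9, y in [3, 20]  -> 2 point(s)
  x = 19: RHS = 3, y in [7, 16]  -> 2 point(s)
  x = 21: RHS = 16, y in [4, 19]  -> 2 point(s)
  x = 22: RHS = 13, y in [6, 17]  -> 2 point(s)
Affine points: 26. Add the point at infinity: total = 27.

#E(F_23) = 27


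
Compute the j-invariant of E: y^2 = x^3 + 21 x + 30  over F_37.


Delta = -16(4 a^3 + 27 b^2) mod 37 = 32
-1728 * (4 a)^3 = -1728 * (4*21)^3 mod 37 = 11
j = 11 * 32^(-1) mod 37 = 20

j = 20 (mod 37)


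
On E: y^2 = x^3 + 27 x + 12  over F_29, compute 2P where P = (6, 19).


Doubling: s = (3 x1^2 + a) / (2 y1)
s = (3*6^2 + 27) / (2*19) mod 29 = 15
x3 = s^2 - 2 x1 mod 29 = 15^2 - 2*6 = 10
y3 = s (x1 - x3) - y1 mod 29 = 15 * (6 - 10) - 19 = 8

2P = (10, 8)


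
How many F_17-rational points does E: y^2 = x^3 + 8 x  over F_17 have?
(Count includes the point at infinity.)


For each x in F_17, count y with y^2 = x^3 + 8 x + 0 mod 17:
  x = 0: RHS = 0, y in [0]  -> 1 point(s)
  x = 1: RHS = 9, y in [3, 14]  -> 2 point(s)
  x = 3: RHS = 0, y in [0]  -> 1 point(s)
  x = 6: RHS = 9, y in [3, 14]  -> 2 point(s)
  x = 7: RHS = 8, y in [5, 12]  -> 2 point(s)
  x = 8: RHS = 15, y in [7, 10]  -> 2 point(s)
  x = 9: RHS = 2, y in [6, 11]  -> 2 point(s)
  x = 10: RHS = 9, y in [3, 14]  -> 2 point(s)
  x = 11: RHS = 8, y in [5, 12]  -> 2 point(s)
  x = 14: RHS = 0, y in [0]  -> 1 point(s)
  x = 16: RHS = 8, y in [5, 12]  -> 2 point(s)
Affine points: 19. Add the point at infinity: total = 20.

#E(F_17) = 20


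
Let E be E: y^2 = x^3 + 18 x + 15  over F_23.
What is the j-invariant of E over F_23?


Delta = -16(4 a^3 + 27 b^2) mod 23 = 17
-1728 * (4 a)^3 = -1728 * (4*18)^3 mod 23 = 11
j = 11 * 17^(-1) mod 23 = 2

j = 2 (mod 23)


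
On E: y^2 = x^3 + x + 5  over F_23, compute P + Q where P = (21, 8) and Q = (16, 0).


P != Q, so use the chord formula.
s = (y2 - y1) / (x2 - x1) = (15) / (18) mod 23 = 20
x3 = s^2 - x1 - x2 mod 23 = 20^2 - 21 - 16 = 18
y3 = s (x1 - x3) - y1 mod 23 = 20 * (21 - 18) - 8 = 6

P + Q = (18, 6)


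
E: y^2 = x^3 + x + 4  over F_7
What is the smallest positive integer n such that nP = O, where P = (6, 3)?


Compute successive multiples of P until we hit O:
  1P = (6, 3)
  2P = (4, 3)
  3P = (4, 4)
  4P = (6, 4)
  5P = O

ord(P) = 5


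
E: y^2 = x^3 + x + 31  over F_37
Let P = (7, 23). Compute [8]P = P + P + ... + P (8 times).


k = 8 = 1000_2 (binary, LSB first: 0001)
Double-and-add from P = (7, 23):
  bit 0 = 0: acc unchanged = O
  bit 1 = 0: acc unchanged = O
  bit 2 = 0: acc unchanged = O
  bit 3 = 1: acc = O + (23, 23) = (23, 23)

8P = (23, 23)


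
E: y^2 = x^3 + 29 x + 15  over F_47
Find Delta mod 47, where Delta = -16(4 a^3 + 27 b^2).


4 a^3 + 27 b^2 = 4*29^3 + 27*15^2 = 97556 + 6075 = 103631
Delta = -16 * (103631) = -1658096
Delta mod 47 = 17

Delta = 17 (mod 47)


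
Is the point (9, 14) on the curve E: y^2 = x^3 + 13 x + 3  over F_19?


Check whether y^2 = x^3 + 13 x + 3 (mod 19) for (x, y) = (9, 14).
LHS: y^2 = 14^2 mod 19 = 6
RHS: x^3 + 13 x + 3 = 9^3 + 13*9 + 3 mod 19 = 13
LHS != RHS

No, not on the curve


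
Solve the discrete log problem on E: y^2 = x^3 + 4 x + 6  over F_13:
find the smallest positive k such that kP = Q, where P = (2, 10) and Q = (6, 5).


Enumerate multiples of P until we hit Q = (6, 5):
  1P = (2, 10)
  2P = (6, 5)
Match found at i = 2.

k = 2


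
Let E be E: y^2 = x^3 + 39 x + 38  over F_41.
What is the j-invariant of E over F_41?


Delta = -16(4 a^3 + 27 b^2) mod 41 = 27
-1728 * (4 a)^3 = -1728 * (4*39)^3 mod 41 = 38
j = 38 * 27^(-1) mod 41 = 9

j = 9 (mod 41)


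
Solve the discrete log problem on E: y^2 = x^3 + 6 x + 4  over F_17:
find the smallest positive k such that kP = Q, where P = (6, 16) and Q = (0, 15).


Enumerate multiples of P until we hit Q = (0, 15):
  1P = (6, 16)
  2P = (7, 7)
  3P = (0, 15)
Match found at i = 3.

k = 3


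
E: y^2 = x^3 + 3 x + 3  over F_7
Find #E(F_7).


For each x in F_7, count y with y^2 = x^3 + 3 x + 3 mod 7:
  x = 1: RHS = 0, y in [0]  -> 1 point(s)
  x = 3: RHS = 4, y in [2, 5]  -> 2 point(s)
  x = 4: RHS = 2, y in [3, 4]  -> 2 point(s)
Affine points: 5. Add the point at infinity: total = 6.

#E(F_7) = 6


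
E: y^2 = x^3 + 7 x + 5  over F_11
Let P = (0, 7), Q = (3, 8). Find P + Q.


P != Q, so use the chord formula.
s = (y2 - y1) / (x2 - x1) = (1) / (3) mod 11 = 4
x3 = s^2 - x1 - x2 mod 11 = 4^2 - 0 - 3 = 2
y3 = s (x1 - x3) - y1 mod 11 = 4 * (0 - 2) - 7 = 7

P + Q = (2, 7)


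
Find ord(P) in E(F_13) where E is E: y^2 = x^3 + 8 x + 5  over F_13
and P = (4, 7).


Compute successive multiples of P until we hit O:
  1P = (4, 7)
  2P = (8, 3)
  3P = (2, 4)
  4P = (6, 3)
  5P = (7, 12)
  6P = (12, 10)
  7P = (1, 12)
  8P = (5, 12)
  ... (continuing to 20P)
  20P = O

ord(P) = 20


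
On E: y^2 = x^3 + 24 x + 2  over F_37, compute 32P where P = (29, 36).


k = 32 = 100000_2 (binary, LSB first: 000001)
Double-and-add from P = (29, 36):
  bit 0 = 0: acc unchanged = O
  bit 1 = 0: acc unchanged = O
  bit 2 = 0: acc unchanged = O
  bit 3 = 0: acc unchanged = O
  bit 4 = 0: acc unchanged = O
  bit 5 = 1: acc = O + (5, 5) = (5, 5)

32P = (5, 5)


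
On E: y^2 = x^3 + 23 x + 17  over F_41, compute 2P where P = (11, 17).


Doubling: s = (3 x1^2 + a) / (2 y1)
s = (3*11^2 + 23) / (2*17) mod 41 = 21
x3 = s^2 - 2 x1 mod 41 = 21^2 - 2*11 = 9
y3 = s (x1 - x3) - y1 mod 41 = 21 * (11 - 9) - 17 = 25

2P = (9, 25)


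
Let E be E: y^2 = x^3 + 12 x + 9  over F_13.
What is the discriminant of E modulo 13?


4 a^3 + 27 b^2 = 4*12^3 + 27*9^2 = 6912 + 2187 = 9099
Delta = -16 * (9099) = -145584
Delta mod 13 = 3

Delta = 3 (mod 13)


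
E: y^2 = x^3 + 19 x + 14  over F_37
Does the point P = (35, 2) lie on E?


Check whether y^2 = x^3 + 19 x + 14 (mod 37) for (x, y) = (35, 2).
LHS: y^2 = 2^2 mod 37 = 4
RHS: x^3 + 19 x + 14 = 35^3 + 19*35 + 14 mod 37 = 5
LHS != RHS

No, not on the curve


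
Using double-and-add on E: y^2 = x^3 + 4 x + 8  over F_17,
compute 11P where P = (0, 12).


k = 11 = 1011_2 (binary, LSB first: 1101)
Double-and-add from P = (0, 12):
  bit 0 = 1: acc = O + (0, 12) = (0, 12)
  bit 1 = 1: acc = (0, 12) + (9, 12) = (8, 5)
  bit 2 = 0: acc unchanged = (8, 5)
  bit 3 = 1: acc = (8, 5) + (13, 8) = (12, 13)

11P = (12, 13)


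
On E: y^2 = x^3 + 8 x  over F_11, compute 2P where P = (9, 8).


Doubling: s = (3 x1^2 + a) / (2 y1)
s = (3*9^2 + 8) / (2*8) mod 11 = 4
x3 = s^2 - 2 x1 mod 11 = 4^2 - 2*9 = 9
y3 = s (x1 - x3) - y1 mod 11 = 4 * (9 - 9) - 8 = 3

2P = (9, 3)


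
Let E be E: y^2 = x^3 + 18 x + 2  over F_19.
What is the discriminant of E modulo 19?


4 a^3 + 27 b^2 = 4*18^3 + 27*2^2 = 23328 + 108 = 23436
Delta = -16 * (23436) = -374976
Delta mod 19 = 8

Delta = 8 (mod 19)


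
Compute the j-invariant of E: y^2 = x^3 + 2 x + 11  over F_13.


Delta = -16(4 a^3 + 27 b^2) mod 13 = 9
-1728 * (4 a)^3 = -1728 * (4*2)^3 mod 13 = 5
j = 5 * 9^(-1) mod 13 = 2

j = 2 (mod 13)


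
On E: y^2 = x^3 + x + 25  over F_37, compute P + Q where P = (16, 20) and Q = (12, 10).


P != Q, so use the chord formula.
s = (y2 - y1) / (x2 - x1) = (27) / (33) mod 37 = 21
x3 = s^2 - x1 - x2 mod 37 = 21^2 - 16 - 12 = 6
y3 = s (x1 - x3) - y1 mod 37 = 21 * (16 - 6) - 20 = 5

P + Q = (6, 5)


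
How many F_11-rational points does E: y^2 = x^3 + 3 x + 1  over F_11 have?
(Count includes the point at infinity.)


For each x in F_11, count y with y^2 = x^3 + 3 x + 1 mod 11:
  x = 0: RHS = 1, y in [1, 10]  -> 2 point(s)
  x = 1: RHS = 5, y in [4, 7]  -> 2 point(s)
  x = 2: RHS = 4, y in [2, 9]  -> 2 point(s)
  x = 3: RHS = 4, y in [2, 9]  -> 2 point(s)
  x = 4: RHS = 0, y in [0]  -> 1 point(s)
  x = 5: RHS = 9, y in [3, 8]  -> 2 point(s)
  x = 6: RHS = 4, y in [2, 9]  -> 2 point(s)
  x = 8: RHS = 9, y in [3, 8]  -> 2 point(s)
  x = 9: RHS = 9, y in [3, 8]  -> 2 point(s)
Affine points: 17. Add the point at infinity: total = 18.

#E(F_11) = 18


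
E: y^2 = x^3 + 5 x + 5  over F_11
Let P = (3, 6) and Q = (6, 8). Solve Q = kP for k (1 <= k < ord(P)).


Enumerate multiples of P until we hit Q = (6, 8):
  1P = (3, 6)
  2P = (6, 8)
Match found at i = 2.

k = 2


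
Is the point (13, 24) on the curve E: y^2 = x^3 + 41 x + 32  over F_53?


Check whether y^2 = x^3 + 41 x + 32 (mod 53) for (x, y) = (13, 24).
LHS: y^2 = 24^2 mod 53 = 46
RHS: x^3 + 41 x + 32 = 13^3 + 41*13 + 32 mod 53 = 6
LHS != RHS

No, not on the curve


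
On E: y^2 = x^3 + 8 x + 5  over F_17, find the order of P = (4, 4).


Compute successive multiples of P until we hit O:
  1P = (4, 4)
  2P = (7, 9)
  3P = (5, 0)
  4P = (7, 8)
  5P = (4, 13)
  6P = O

ord(P) = 6


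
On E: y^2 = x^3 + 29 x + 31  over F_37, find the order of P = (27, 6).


Compute successive multiples of P until we hit O:
  1P = (27, 6)
  2P = (16, 15)
  3P = (28, 15)
  4P = (26, 3)
  5P = (30, 22)
  6P = (29, 8)
  7P = (19, 2)
  8P = (19, 35)
  ... (continuing to 15P)
  15P = O

ord(P) = 15


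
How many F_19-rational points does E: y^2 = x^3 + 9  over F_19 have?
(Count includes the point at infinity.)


For each x in F_19, count y with y^2 = x^3 + 0 x + 9 mod 19:
  x = 0: RHS = 9, y in [3, 16]  -> 2 point(s)
  x = 2: RHS = 17, y in [6, 13]  -> 2 point(s)
  x = 3: RHS = 17, y in [6, 13]  -> 2 point(s)
  x = 4: RHS = 16, y in [4, 15]  -> 2 point(s)
  x = 5: RHS = 1, y in [1, 18]  -> 2 point(s)
  x = 6: RHS = 16, y in [4, 15]  -> 2 point(s)
  x = 9: RHS = 16, y in [4, 15]  -> 2 point(s)
  x = 14: RHS = 17, y in [6, 13]  -> 2 point(s)
  x = 16: RHS = 1, y in [1, 18]  -> 2 point(s)
  x = 17: RHS = 1, y in [1, 18]  -> 2 point(s)
Affine points: 20. Add the point at infinity: total = 21.

#E(F_19) = 21


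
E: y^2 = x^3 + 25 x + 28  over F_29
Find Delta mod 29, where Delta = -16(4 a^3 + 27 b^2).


4 a^3 + 27 b^2 = 4*25^3 + 27*28^2 = 62500 + 21168 = 83668
Delta = -16 * (83668) = -1338688
Delta mod 29 = 10

Delta = 10 (mod 29)


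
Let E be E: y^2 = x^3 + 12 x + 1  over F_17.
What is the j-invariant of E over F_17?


Delta = -16(4 a^3 + 27 b^2) mod 17 = 3
-1728 * (4 a)^3 = -1728 * (4*12)^3 mod 17 = 8
j = 8 * 3^(-1) mod 17 = 14

j = 14 (mod 17)


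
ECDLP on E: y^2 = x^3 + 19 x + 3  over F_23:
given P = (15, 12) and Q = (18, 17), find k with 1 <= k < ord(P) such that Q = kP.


Enumerate multiples of P until we hit Q = (18, 17):
  1P = (15, 12)
  2P = (9, 12)
  3P = (22, 11)
  4P = (17, 8)
  5P = (18, 17)
Match found at i = 5.

k = 5


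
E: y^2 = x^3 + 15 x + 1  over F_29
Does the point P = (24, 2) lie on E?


Check whether y^2 = x^3 + 15 x + 1 (mod 29) for (x, y) = (24, 2).
LHS: y^2 = 2^2 mod 29 = 4
RHS: x^3 + 15 x + 1 = 24^3 + 15*24 + 1 mod 29 = 4
LHS = RHS

Yes, on the curve


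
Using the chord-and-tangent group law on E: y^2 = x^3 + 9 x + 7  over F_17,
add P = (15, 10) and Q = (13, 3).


P != Q, so use the chord formula.
s = (y2 - y1) / (x2 - x1) = (10) / (15) mod 17 = 12
x3 = s^2 - x1 - x2 mod 17 = 12^2 - 15 - 13 = 14
y3 = s (x1 - x3) - y1 mod 17 = 12 * (15 - 14) - 10 = 2

P + Q = (14, 2)


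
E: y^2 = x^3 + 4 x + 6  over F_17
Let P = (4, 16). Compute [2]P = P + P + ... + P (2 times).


k = 2 = 10_2 (binary, LSB first: 01)
Double-and-add from P = (4, 16):
  bit 0 = 0: acc unchanged = O
  bit 1 = 1: acc = O + (5, 10) = (5, 10)

2P = (5, 10)


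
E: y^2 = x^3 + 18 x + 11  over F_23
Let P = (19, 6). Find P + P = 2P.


Doubling: s = (3 x1^2 + a) / (2 y1)
s = (3*19^2 + 18) / (2*6) mod 23 = 17
x3 = s^2 - 2 x1 mod 23 = 17^2 - 2*19 = 21
y3 = s (x1 - x3) - y1 mod 23 = 17 * (19 - 21) - 6 = 6

2P = (21, 6)


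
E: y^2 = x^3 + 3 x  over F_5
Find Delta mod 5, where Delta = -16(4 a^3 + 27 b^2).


4 a^3 + 27 b^2 = 4*3^3 + 27*0^2 = 108 + 0 = 108
Delta = -16 * (108) = -1728
Delta mod 5 = 2

Delta = 2 (mod 5)


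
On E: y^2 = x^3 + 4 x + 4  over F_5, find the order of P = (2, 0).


Compute successive multiples of P until we hit O:
  1P = (2, 0)
  2P = O

ord(P) = 2


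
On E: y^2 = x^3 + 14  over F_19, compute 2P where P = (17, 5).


Doubling: s = (3 x1^2 + a) / (2 y1)
s = (3*17^2 + 0) / (2*5) mod 19 = 5
x3 = s^2 - 2 x1 mod 19 = 5^2 - 2*17 = 10
y3 = s (x1 - x3) - y1 mod 19 = 5 * (17 - 10) - 5 = 11

2P = (10, 11)


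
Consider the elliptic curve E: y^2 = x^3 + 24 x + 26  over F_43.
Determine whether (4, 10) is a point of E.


Check whether y^2 = x^3 + 24 x + 26 (mod 43) for (x, y) = (4, 10).
LHS: y^2 = 10^2 mod 43 = 14
RHS: x^3 + 24 x + 26 = 4^3 + 24*4 + 26 mod 43 = 14
LHS = RHS

Yes, on the curve


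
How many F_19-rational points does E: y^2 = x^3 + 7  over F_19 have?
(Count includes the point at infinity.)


For each x in F_19, count y with y^2 = x^3 + 0 x + 7 mod 19:
  x = 0: RHS = 7, y in [8, 11]  -> 2 point(s)
  x = 8: RHS = 6, y in [5, 14]  -> 2 point(s)
  x = 10: RHS = 0, y in [0]  -> 1 point(s)
  x = 12: RHS = 6, y in [5, 14]  -> 2 point(s)
  x = 13: RHS = 0, y in [0]  -> 1 point(s)
  x = 15: RHS = 0, y in [0]  -> 1 point(s)
  x = 18: RHS = 6, y in [5, 14]  -> 2 point(s)
Affine points: 11. Add the point at infinity: total = 12.

#E(F_19) = 12


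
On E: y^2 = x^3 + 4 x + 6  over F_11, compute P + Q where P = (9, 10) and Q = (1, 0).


P != Q, so use the chord formula.
s = (y2 - y1) / (x2 - x1) = (1) / (3) mod 11 = 4
x3 = s^2 - x1 - x2 mod 11 = 4^2 - 9 - 1 = 6
y3 = s (x1 - x3) - y1 mod 11 = 4 * (9 - 6) - 10 = 2

P + Q = (6, 2)


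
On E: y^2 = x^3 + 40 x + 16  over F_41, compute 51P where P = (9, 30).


k = 51 = 110011_2 (binary, LSB first: 110011)
Double-and-add from P = (9, 30):
  bit 0 = 1: acc = O + (9, 30) = (9, 30)
  bit 1 = 1: acc = (9, 30) + (21, 20) = (6, 29)
  bit 2 = 0: acc unchanged = (6, 29)
  bit 3 = 0: acc unchanged = (6, 29)
  bit 4 = 1: acc = (6, 29) + (3, 9) = (40, 4)
  bit 5 = 1: acc = (40, 4) + (30, 34) = (21, 21)

51P = (21, 21)


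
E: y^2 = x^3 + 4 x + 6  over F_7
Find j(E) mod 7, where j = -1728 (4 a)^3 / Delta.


Delta = -16(4 a^3 + 27 b^2) mod 7 = 1
-1728 * (4 a)^3 = -1728 * (4*4)^3 mod 7 = 1
j = 1 * 1^(-1) mod 7 = 1

j = 1 (mod 7)


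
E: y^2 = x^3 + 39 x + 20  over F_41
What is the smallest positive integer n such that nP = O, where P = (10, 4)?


Compute successive multiples of P until we hit O:
  1P = (10, 4)
  2P = (12, 24)
  3P = (37, 13)
  4P = (26, 18)
  5P = (0, 15)
  6P = (40, 29)
  7P = (27, 16)
  8P = (35, 29)
  ... (continuing to 40P)
  40P = O

ord(P) = 40


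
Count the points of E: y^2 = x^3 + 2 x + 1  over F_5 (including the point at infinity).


For each x in F_5, count y with y^2 = x^3 + 2 x + 1 mod 5:
  x = 0: RHS = 1, y in [1, 4]  -> 2 point(s)
  x = 1: RHS = 4, y in [2, 3]  -> 2 point(s)
  x = 3: RHS = 4, y in [2, 3]  -> 2 point(s)
Affine points: 6. Add the point at infinity: total = 7.

#E(F_5) = 7


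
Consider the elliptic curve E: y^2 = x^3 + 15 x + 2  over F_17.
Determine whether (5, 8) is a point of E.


Check whether y^2 = x^3 + 15 x + 2 (mod 17) for (x, y) = (5, 8).
LHS: y^2 = 8^2 mod 17 = 13
RHS: x^3 + 15 x + 2 = 5^3 + 15*5 + 2 mod 17 = 15
LHS != RHS

No, not on the curve


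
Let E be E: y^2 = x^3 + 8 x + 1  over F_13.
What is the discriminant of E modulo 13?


4 a^3 + 27 b^2 = 4*8^3 + 27*1^2 = 2048 + 27 = 2075
Delta = -16 * (2075) = -33200
Delta mod 13 = 2

Delta = 2 (mod 13)


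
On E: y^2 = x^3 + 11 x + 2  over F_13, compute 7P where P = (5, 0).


k = 7 = 111_2 (binary, LSB first: 111)
Double-and-add from P = (5, 0):
  bit 0 = 1: acc = O + (5, 0) = (5, 0)
  bit 1 = 1: acc = (5, 0) + O = (5, 0)
  bit 2 = 1: acc = (5, 0) + O = (5, 0)

7P = (5, 0)


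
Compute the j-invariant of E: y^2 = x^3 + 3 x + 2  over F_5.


Delta = -16(4 a^3 + 27 b^2) mod 5 = 4
-1728 * (4 a)^3 = -1728 * (4*3)^3 mod 5 = 1
j = 1 * 4^(-1) mod 5 = 4

j = 4 (mod 5)


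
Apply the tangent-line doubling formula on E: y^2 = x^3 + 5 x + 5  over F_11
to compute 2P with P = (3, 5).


Doubling: s = (3 x1^2 + a) / (2 y1)
s = (3*3^2 + 5) / (2*5) mod 11 = 1
x3 = s^2 - 2 x1 mod 11 = 1^2 - 2*3 = 6
y3 = s (x1 - x3) - y1 mod 11 = 1 * (3 - 6) - 5 = 3

2P = (6, 3)


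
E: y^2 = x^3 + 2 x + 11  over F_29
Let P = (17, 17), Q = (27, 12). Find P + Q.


P != Q, so use the chord formula.
s = (y2 - y1) / (x2 - x1) = (24) / (10) mod 29 = 14
x3 = s^2 - x1 - x2 mod 29 = 14^2 - 17 - 27 = 7
y3 = s (x1 - x3) - y1 mod 29 = 14 * (17 - 7) - 17 = 7

P + Q = (7, 7)
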